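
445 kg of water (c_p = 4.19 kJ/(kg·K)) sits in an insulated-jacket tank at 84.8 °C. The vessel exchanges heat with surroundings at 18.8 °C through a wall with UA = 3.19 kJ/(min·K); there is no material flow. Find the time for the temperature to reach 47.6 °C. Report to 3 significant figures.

485 min

Lumped-capacitance energy balance: M c_p dT/dt = UA(T_amb − T).
τ = M c_p/UA = 584.50 min; T_ss = T_amb = 18.800 °C.
T(t) = T_ss + (T₀ − T_ss)e^(−t/τ); set T = 47.6:
t = −τ ln[(T − T_ss)/(T₀ − T_ss)] = −584.50 · ln(0.43636) = 484.71 min.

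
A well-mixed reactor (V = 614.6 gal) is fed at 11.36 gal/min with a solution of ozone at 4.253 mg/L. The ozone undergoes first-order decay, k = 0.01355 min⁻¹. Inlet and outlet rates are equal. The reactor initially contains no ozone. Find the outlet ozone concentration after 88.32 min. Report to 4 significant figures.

2.309 mg/L

Accumulation = in − out − consumed: V dC/dt = Q C_in − Q C − k V C.
This is linear with rate a = Q/V + k = 0.0320336 min⁻¹.
C_ss = Q C_in/(Q + kV) = 2.45401 mg/L; C(t) = C_ss + (C₀ − C_ss) e^(−a t).
C(88.32) = 2.45401 + (-2.45401)·e^(−0.0320336·88.32) = 2.45401 + (-2.45401)·0.0590598 = 2.30907 mg/L.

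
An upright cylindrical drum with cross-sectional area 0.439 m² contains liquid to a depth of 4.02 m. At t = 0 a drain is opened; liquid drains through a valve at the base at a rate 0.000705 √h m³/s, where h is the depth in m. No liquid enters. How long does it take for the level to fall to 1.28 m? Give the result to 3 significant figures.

With no inflow, A dh/dt = −0.000705 √h.
Separate and integrate: 2(√h − √h₀) = −(0.000705/A) t.
t = 2A(√h₀ − √h)/0.000705 = 2·0.439·(√4.02 − √1.28)/0.000705
  = 0.87800 × (2.0050 − 1.1314) / 0.000705 = 1088.0 s.

1090 s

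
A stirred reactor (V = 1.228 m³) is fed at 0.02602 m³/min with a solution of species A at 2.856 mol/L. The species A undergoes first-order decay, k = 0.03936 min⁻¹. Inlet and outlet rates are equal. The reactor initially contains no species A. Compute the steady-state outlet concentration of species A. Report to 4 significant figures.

0.9994 mol/L

Species balance: V dC/dt = Q C_in − Q C − k V C.
Steady state (dC/dt = 0): C_ss = Q C_in/(Q + kV) = C_in/(1 + kV/Q).
C_ss = 0.02602·2.856/(0.02602 + 0.03936·1.228) = 0.0743131/0.0743541 = 0.999449 mol/L.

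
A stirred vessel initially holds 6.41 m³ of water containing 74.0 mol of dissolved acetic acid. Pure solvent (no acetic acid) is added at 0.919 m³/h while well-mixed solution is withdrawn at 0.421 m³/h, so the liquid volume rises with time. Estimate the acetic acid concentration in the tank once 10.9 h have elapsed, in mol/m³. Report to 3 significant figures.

3.72 mol/m³

Let m(t) be the amount of acetic acid. Volume: V(t) = V₀ + (Q_in − Q_out) t = 6.41 + 0.49800 t; V(10.9) = 11.838 m³.
Solute balance: dm/dt = 0 − Q_out C = −Q_out m/V(t).
Separate: dm/m = −Q_out dt/V(t) ⇒ ln(m/m₀) = −(Q_out/(Q_in−Q_out)) ln(V/V₀).
m = m₀ (V₀/V)^(Q_out/(Q_in−Q_out)) = 74.0 × (6.41/11.838)^(0.84538) = 44.055 mol.
C = m/V = 44.055/11.838 = 3.7215 mol/m³.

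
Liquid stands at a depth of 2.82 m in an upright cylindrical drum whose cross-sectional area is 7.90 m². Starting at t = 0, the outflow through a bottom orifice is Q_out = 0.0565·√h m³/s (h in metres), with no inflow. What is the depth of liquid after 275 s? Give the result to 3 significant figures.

0.484 m

With no inflow, A dh/dt = −0.0565 √h.
∫ h^(−1/2) dh = −(0.0565/A) ∫ dt, giving 2√h = 2√h₀ − (0.0565/A) t.
√h = √2.82 − 0.0565·275/(2·7.90) = 1.6793 − 0.98339 = 0.69590.
h = 0.69590² = 0.48428 m.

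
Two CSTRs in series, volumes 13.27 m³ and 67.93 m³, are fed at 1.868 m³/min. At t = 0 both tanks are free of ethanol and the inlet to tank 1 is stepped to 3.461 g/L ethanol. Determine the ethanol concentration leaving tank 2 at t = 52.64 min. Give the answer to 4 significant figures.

2.450 g/L

Each tank obeys Vᵢ dCᵢ/dt = Q(Cᵢ₋₁ − Cᵢ), so τᵢ = Vᵢ/Q.
τ₁ = 13.27/1.868 = 7.10385 min; τ₂ = 67.93/1.868 = 36.3651 min.
Solving the cascade with C₁(0)=C₂(0)=0 gives C₂(t) = C_in[1 − (τ₁ e^(−t/τ₁) − τ₂ e^(−t/τ₂))/(τ₁ − τ₂)].
At t = 52.64: e^(−t/τ₁) = 0.000605133, e^(−t/τ₂) = 0.235148.
C₂ = 3.461·[1 − (7.10385·0.000605133 − 36.3651·0.235148)/(-29.2612)] = 3.461·0.707912 = 2.45008 g/L.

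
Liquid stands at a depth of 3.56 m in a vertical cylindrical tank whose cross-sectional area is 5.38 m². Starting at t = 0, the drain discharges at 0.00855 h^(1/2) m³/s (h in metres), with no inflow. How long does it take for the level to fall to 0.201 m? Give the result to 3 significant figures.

With no inflow, A dh/dt = −0.00855 √h.
∫ h^(−1/2) dh = −(0.00855/A) ∫ dt, giving 2√h = 2√h₀ − (0.00855/A) t.
t = 2A(√h₀ − √h)/0.00855 = 2·5.38·(√3.56 − √0.201)/0.00855
  = 10.760 × (1.8868 − 0.44833) / 0.00855 = 1810.3 s.

1810 s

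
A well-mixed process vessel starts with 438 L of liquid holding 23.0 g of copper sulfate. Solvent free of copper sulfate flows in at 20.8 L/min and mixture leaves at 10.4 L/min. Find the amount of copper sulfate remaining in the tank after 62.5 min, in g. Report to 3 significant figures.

9.26 g

Let m(t) be the amount of copper sulfate. Volume: V(t) = V₀ + (Q_in − Q_out) t = 438 + 10.400 t; V(62.5) = 1088.0 L.
Species balance (pure solvent in): dm/dt = −Q_out · m/V(t).
dm/m = −Q_out dt/(V₀ + 10.400 t); integrating gives ln(m/m₀) = −(Q_out/(Q_in−Q_out)) ln(V/V₀).
m = m₀ (V₀/V)^(Q_out/(Q_in−Q_out)) = 23.0 × (438/1088.0)^(1.0000) = 9.2592 g.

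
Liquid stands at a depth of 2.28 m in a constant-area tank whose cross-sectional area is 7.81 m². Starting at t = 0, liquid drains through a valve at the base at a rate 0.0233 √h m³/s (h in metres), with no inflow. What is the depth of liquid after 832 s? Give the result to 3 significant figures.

With no inflow, A dh/dt = −0.0233 √h.
∫ h^(−1/2) dh = −(0.0233/A) ∫ dt, giving 2√h = 2√h₀ − (0.0233/A) t.
√h = √2.28 − 0.0233·832/(2·7.81) = 1.5100 − 1.2411 = 0.26889.
h = 0.26889² = 0.072303 m.

0.0723 m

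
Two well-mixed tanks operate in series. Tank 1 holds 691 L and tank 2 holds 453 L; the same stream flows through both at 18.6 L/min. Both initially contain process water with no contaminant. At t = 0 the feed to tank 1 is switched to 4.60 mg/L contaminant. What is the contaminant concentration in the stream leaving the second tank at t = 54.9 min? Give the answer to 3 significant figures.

2.47 mg/L

Time constants: τᵢ = Vᵢ/Q for each well-mixed tank.
τ₁ = 691/18.6 = 37.151 min; τ₂ = 453/18.6 = 24.355 min.
Solving the cascade with C₁(0)=C₂(0)=0 gives C₂(t) = C_in[1 − (τ₁ e^(−t/τ₁) − τ₂ e^(−t/τ₂))/(τ₁ − τ₂)].
At t = 54.9: e^(−t/τ₁) = 0.22815, e^(−t/τ₂) = 0.10496.
C₂ = 4.60·[1 − (37.151·0.22815 − 24.355·0.10496)/(12.796)] = 4.60·0.53739 = 2.4720 mg/L.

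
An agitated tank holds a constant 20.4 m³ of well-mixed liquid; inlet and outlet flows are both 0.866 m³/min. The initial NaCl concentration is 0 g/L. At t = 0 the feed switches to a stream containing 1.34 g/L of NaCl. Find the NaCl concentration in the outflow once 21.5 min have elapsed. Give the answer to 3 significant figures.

Transient balance on the dissolved component: V dC/dt = Q(C_in − C).
So dC/dt = (C_in − C)/τ with τ = V/Q = 20.4/0.866 = 23.557 min.
This is linear first-order; C(t) = C_in + (C₀ − C_in) e^(−t/τ).
C(21.5) = 1.34 + (0 − 1.34)·e^(−21.5/23.557) = 1.34 + (-1.3400)·0.40144 = 0.80207 g/L.

0.802 g/L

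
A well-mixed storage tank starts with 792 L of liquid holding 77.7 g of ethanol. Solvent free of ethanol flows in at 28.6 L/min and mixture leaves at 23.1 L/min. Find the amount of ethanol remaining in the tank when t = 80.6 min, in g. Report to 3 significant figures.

Let m(t) be the amount of ethanol. Volume: V(t) = V₀ + (Q_in − Q_out) t = 792 + 5.5000 t; V(80.6) = 1235.3 L.
No ethanol enters, so dm/dt = −Q_out · (m/V).
Separate: dm/m = −Q_out dt/V(t) ⇒ ln(m/m₀) = −(Q_out/(Q_in−Q_out)) ln(V/V₀).
m = m₀ (V₀/V)^(Q_out/(Q_in−Q_out)) = 77.7 × (792/1235.3)^(4.2000) = 12.012 g.

12.0 g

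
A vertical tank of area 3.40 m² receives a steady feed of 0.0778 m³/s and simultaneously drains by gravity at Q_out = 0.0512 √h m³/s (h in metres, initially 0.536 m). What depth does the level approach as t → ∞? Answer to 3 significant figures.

2.31 m

A dh/dt = Q_in − 0.0512 √h. Steady state requires inflow = outflow:
Q_in = 0.0512 √h_ss ⇒ √h_ss = 0.0778/0.0512 = 1.5195.
h_ss = 1.5195² = 2.3090 m. (Since h₀ = 0.536 m < h_ss, the level will rise toward this value.)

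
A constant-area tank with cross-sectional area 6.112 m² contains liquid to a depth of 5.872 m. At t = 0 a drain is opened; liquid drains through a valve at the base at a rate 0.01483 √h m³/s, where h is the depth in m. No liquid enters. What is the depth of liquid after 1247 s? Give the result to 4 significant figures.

A dh/dt = −Q_out = −0.01483 √h.
∫ h^(−1/2) dh = −(0.01483/A) ∫ dt, giving 2√h = 2√h₀ − (0.01483/A) t.
√h = √5.872 − 0.01483·1247/(2·6.112) = 2.42322 − 1.51284 = 0.910377.
h = 0.910377² = 0.828786 m.

0.8288 m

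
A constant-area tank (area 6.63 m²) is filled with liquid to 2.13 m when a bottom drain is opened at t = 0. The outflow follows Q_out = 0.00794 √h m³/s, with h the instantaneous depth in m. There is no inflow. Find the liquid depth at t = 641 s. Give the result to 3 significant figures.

A dh/dt = −Q_out = −0.00794 √h.
This is separable: 2 d(√h)/dt = −0.00794/A, so √h = √h₀ − (0.00794/(2A)) t.
√h = √2.13 − 0.00794·641/(2·6.63) = 1.4595 − 0.38383 = 1.0756.
h = 1.0756² = 1.1570 m.

1.16 m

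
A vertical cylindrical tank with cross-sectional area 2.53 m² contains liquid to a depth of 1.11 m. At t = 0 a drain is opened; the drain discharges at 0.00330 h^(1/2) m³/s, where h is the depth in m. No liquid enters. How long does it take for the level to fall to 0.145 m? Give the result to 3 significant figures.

1030 s

Volume balance on the tank: A dh/dt = −0.00330 √h.
∫ h^(−1/2) dh = −(0.00330/A) ∫ dt, giving 2√h = 2√h₀ − (0.00330/A) t.
t = 2A(√h₀ − √h)/0.00330 = 2·2.53·(√1.11 − √0.145)/0.00330
  = 5.0600 × (1.0536 − 0.38079) / 0.00330 = 1031.6 s.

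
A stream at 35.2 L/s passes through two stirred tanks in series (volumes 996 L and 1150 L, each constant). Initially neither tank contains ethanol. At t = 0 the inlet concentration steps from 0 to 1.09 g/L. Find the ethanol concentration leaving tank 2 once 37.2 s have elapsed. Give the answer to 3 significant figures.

0.376 g/L

Each tank obeys Vᵢ dCᵢ/dt = Q(Cᵢ₋₁ − Cᵢ), so τᵢ = Vᵢ/Q.
τ₁ = 996/35.2 = 28.295 s; τ₂ = 1150/35.2 = 32.670 s.
Solving the cascade with C₁(0)=C₂(0)=0 gives C₂(t) = C_in[1 − (τ₁ e^(−t/τ₁) − τ₂ e^(−t/τ₂))/(τ₁ − τ₂)].
At t = 37.2: e^(−t/τ₁) = 0.26856, e^(−t/τ₂) = 0.32025.
C₂ = 1.09·[1 − (28.295·0.26856 − 32.670·0.32025)/(-4.3750)] = 1.09·0.34539 = 0.37647 g/L.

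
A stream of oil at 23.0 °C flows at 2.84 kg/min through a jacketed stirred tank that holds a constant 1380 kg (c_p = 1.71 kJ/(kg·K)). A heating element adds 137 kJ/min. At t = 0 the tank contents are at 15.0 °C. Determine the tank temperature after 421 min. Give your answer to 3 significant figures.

Energy balance: M c_p dT/dt = ṁ c_p (T_in − T) + 137.
Rearrange: dT/dt = (T_ss − T)/τ with τ = M/ṁ = 485.92 min and T_ss = T_in + Q̇/(ṁ c_p) = 51.210 °C.
Integrating: T(t) = T_ss + (T₀ − T_ss) e^(−t/τ).
T(421) = 51.210 + (-36.210)·e^(−421/485.92) = 51.210 + (-36.210)·0.42046 = 35.985 °C.

36.0 °C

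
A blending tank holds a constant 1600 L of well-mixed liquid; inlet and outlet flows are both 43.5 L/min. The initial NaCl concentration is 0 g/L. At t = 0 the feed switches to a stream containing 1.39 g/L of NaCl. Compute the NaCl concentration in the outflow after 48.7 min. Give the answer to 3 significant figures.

1.02 g/L

Transient balance on the dissolved component: V dC/dt = Q(C_in − C).
Time constant τ = V/Q = 1600/43.5 = 36.782 min.
Solution: C(t) = C_in + (C₀ − C_in) e^(−t/τ).
C(48.7) = 1.39 + (0 − 1.39)·e^(−48.7/36.782) = 1.39 + (-1.3900)·0.26606 = 1.0202 g/L.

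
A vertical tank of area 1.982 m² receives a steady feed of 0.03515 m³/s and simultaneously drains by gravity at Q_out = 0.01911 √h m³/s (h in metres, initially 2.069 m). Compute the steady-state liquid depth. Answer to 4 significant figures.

3.383 m

Level balance: A dh/dt = 0.03515 − 0.01911 √h. Setting dh/dt = 0:
Q_in = 0.01911 √h_ss ⇒ √h_ss = 0.03515/0.01911 = 1.83935.
h_ss = 1.83935² = 3.38321 m. (Since h₀ = 2.069 m < h_ss, the level will rise toward this value.)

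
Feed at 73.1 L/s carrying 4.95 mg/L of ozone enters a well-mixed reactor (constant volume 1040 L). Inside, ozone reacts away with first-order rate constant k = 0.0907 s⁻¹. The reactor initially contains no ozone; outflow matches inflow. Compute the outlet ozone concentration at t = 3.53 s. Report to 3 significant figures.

V dC/dt = Q(C_in − C) − k V C.
This is linear with rate a = Q/V + k = 0.16099 s⁻¹.
C_ss = Q C_in/(Q + kV) = 2.1612 mg/L; C(t) = C_ss + (C₀ − C_ss) e^(−a t).
C(3.53) = 2.1612 + (-2.1612)·e^(−0.16099·3.53) = 2.1612 + (-2.1612)·0.56649 = 0.93689 mg/L.

0.937 mg/L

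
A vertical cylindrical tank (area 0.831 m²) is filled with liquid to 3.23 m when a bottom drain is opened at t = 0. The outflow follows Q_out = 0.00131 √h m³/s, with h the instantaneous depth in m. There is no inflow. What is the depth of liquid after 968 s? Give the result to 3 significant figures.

1.07 m

Mass balance (ρ constant): A dh/dt = −0.00131 √h.
Separate and integrate: 2(√h − √h₀) = −(0.00131/A) t.
√h = √3.23 − 0.00131·968/(2·0.831) = 1.7972 − 0.76298 = 1.0342.
h = 1.0342² = 1.0696 m.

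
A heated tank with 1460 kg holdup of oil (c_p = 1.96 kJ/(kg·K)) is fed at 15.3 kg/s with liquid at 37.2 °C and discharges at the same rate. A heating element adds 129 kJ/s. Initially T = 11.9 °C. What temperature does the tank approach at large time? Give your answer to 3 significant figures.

41.5 °C

M c_p dT/dt = ṁ c_p (T_in − T) + Q̇.
At steady state dT/dt = 0 ⇒ T_ss = T_in + Q̇/(ṁ c_p) = 37.2 + 129/(15.3·1.96) = 41.502 °C.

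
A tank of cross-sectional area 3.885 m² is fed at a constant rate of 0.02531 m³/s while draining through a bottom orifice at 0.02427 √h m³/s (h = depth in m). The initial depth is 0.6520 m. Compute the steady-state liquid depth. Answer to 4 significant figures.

A dh/dt = Q_in − 0.02427 √h. Steady state requires inflow = outflow:
Q_in = 0.02427 √h_ss ⇒ √h_ss = 0.02531/0.02427 = 1.04285.
h_ss = 1.04285² = 1.08754 m. (Since h₀ = 0.6520 m < h_ss, the level will rise toward this value.)

1.088 m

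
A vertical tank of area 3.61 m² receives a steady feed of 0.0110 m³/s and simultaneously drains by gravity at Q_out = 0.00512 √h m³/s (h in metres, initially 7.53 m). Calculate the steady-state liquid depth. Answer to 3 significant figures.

4.62 m

Level balance: A dh/dt = 0.0110 − 0.00512 √h. Setting dh/dt = 0:
Q_in = 0.00512 √h_ss ⇒ √h_ss = 0.0110/0.00512 = 2.1484.
h_ss = 2.1484² = 4.6158 m. (Since h₀ = 7.53 m > h_ss, the level will fall toward this value.)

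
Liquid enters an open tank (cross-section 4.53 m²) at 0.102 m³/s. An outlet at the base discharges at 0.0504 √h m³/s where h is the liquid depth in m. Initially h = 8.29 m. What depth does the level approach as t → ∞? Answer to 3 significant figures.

4.10 m

Level balance: A dh/dt = 0.102 − 0.0504 √h. Setting dh/dt = 0:
Q_in = 0.0504 √h_ss ⇒ √h_ss = 0.102/0.0504 = 2.0238.
h_ss = 2.0238² = 4.0958 m. (Since h₀ = 8.29 m > h_ss, the level will fall toward this value.)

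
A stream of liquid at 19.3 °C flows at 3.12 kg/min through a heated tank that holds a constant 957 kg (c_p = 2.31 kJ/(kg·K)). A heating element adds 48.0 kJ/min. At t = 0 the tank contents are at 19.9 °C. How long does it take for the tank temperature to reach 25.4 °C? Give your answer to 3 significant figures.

730 min

Unsteady energy balance on the tank contents: M c_p dT/dt = ṁ c_p (T_in − T) + 48.0.
τ = M/ṁ = 306.73 min; T_ss = T_in + Q̇/(ṁ c_p) = 25.960 °C.
T(t) = T_ss + (T₀ − T_ss) e^(−t/τ). Set T = 25.4:
e^(−t/τ) = (25.4 − 25.960)/(19.9 − 25.960) = 0.092410
t = −306.73 · ln(0.092410) = 730.48 min.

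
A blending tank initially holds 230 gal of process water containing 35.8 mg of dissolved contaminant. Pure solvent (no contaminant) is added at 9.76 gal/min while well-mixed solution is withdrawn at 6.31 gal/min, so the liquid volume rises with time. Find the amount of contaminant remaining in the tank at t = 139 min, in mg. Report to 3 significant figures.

Total volume: dV/dt = Q_in − Q_out = 3.4500 gal/min, so V(t) = 230 + 3.4500 t and V(139) = 709.55 gal.
Species balance (pure solvent in): dm/dt = −Q_out · m/V(t).
dm/m = −Q_out dt/(V₀ + 3.4500 t); integrating gives ln(m/m₀) = −(Q_out/(Q_in−Q_out)) ln(V/V₀).
m = m₀ (V₀/V)^(Q_out/(Q_in−Q_out)) = 35.8 × (230/709.55)^(1.8290) = 4.5608 mg.

4.56 mg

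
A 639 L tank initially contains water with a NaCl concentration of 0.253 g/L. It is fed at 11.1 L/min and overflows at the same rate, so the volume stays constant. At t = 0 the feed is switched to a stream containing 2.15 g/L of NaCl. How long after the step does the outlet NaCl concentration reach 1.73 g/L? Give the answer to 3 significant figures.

86.8 min

Species balance: V dC/dt = Q(C_in − C) ⇒ τ = V/Q = 57.568 min.
C(t) = C_in + (C₀ − C_in) e^(−t/τ). Set C = 1.73 and solve for t:
e^(−t/τ) = (C − C_in)/(C₀ − C_in) = (1.73 − 2.15)/(0.253 − 2.15) = 0.22140
t = −τ ln(…) = 57.568 × 1.5078 = 86.799 min.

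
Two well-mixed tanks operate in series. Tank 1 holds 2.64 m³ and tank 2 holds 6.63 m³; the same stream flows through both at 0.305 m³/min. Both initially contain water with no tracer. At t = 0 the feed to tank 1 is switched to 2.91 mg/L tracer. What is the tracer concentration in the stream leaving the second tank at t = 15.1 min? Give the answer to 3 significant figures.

0.832 mg/L

Each tank obeys Vᵢ dCᵢ/dt = Q(Cᵢ₋₁ − Cᵢ), so τᵢ = Vᵢ/Q.
τ₁ = 2.64/0.305 = 8.6557 min; τ₂ = 6.63/0.305 = 21.738 min.
Tank 1: C₁ = C_in(1 − e^(−t/τ₁)). Tank 2 (τ₁ ≠ τ₂): C₂ = C_in[1 − (τ₁ e^(−t/τ₁) − τ₂ e^(−t/τ₂))/(τ₁ − τ₂)].
At t = 15.1: e^(−t/τ₁) = 0.17473, e^(−t/τ₂) = 0.49925.
C₂ = 2.91·[1 − (8.6557·0.17473 − 21.738·0.49925)/(-13.082)] = 2.91·0.28603 = 0.83234 mg/L.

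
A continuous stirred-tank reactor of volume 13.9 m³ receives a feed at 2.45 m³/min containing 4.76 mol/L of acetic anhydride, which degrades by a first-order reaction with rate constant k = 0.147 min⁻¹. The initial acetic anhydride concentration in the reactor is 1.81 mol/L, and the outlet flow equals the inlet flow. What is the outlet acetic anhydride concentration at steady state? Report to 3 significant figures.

2.60 mol/L

Accumulation = in − out − consumed: V dC/dt = Q C_in − Q C − k V C.
Steady state (dC/dt = 0): C_ss = Q C_in/(Q + kV) = C_in/(1 + kV/Q).
C_ss = 2.45·4.76/(2.45 + 0.147·13.9) = 11.662/4.4933 = 2.5954 mol/L.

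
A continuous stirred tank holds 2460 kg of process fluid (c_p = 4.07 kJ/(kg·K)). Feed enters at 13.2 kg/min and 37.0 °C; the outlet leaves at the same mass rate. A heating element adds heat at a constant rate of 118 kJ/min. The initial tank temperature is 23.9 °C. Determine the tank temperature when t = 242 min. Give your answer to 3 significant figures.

First-law balance (no shaft work): M c_p dT/dt = ṁ c_p (T_in − T) + 118.
Rearrange: dT/dt = (T_ss − T)/τ with τ = M/ṁ = 186.36 min and T_ss = T_in + Q̇/(ṁ c_p) = 39.196 °C.
T approaches T_ss exponentially: T(t) = T_ss + (T₀ − T_ss) e^(−t/τ).
T(242) = 39.196 + (-15.296)·e^(−242/186.36) = 39.196 + (-15.296)·0.27293 = 35.022 °C.

35.0 °C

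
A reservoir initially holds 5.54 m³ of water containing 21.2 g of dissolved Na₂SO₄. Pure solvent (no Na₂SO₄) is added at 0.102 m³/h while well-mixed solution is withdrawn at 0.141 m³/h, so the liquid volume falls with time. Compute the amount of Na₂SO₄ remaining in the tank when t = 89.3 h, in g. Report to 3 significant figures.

Let m(t) be the amount of Na₂SO₄. Volume: V(t) = V₀ + (Q_in − Q_out) t = 5.54 − 0.039000 t; V(89.3) = 2.0573 m³.
No Na₂SO₄ enters, so dm/dt = −Q_out · (m/V).
dm/m = −Q_out dt/(V₀ − 0.039000 t); integrating gives ln(m/m₀) = −(Q_out/(Q_in−Q_out)) ln(V/V₀).
m = m₀ (V₀/V)^(Q_out/(Q_in−Q_out)) = 21.2 × (5.54/2.0573)^(-3.6154) = 0.59014 g.

0.590 g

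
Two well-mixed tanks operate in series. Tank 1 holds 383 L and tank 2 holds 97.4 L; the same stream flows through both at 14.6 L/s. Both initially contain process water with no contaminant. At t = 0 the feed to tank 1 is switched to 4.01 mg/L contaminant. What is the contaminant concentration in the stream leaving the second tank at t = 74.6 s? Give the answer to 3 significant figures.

3.70 mg/L

Species balance on tank i: dCᵢ/dt = (Cᵢ₋₁ − Cᵢ)/τᵢ with τᵢ = Vᵢ/Q.
τ₁ = 383/14.6 = 26.233 s; τ₂ = 97.4/14.6 = 6.6712 s.
Solving the cascade with C₁(0)=C₂(0)=0 gives C₂(t) = C_in[1 − (τ₁ e^(−t/τ₁) − τ₂ e^(−t/τ₂))/(τ₁ − τ₂)].
At t = 74.6: e^(−t/τ₁) = 0.058206, e^(−t/τ₂) = 1.3918e-05.
C₂ = 4.01·[1 − (26.233·0.058206 − 6.6712·1.3918e-05)/(19.562)] = 4.01·0.92195 = 3.6970 mg/L.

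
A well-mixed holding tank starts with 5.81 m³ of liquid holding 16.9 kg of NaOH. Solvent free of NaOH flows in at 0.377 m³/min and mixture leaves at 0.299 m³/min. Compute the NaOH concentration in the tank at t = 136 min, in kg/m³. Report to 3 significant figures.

0.0192 kg/m³

Total volume: dV/dt = Q_in − Q_out = 0.078000 m³/min, so V(t) = 5.81 + 0.078000 t and V(136) = 16.418 m³.
Species balance (pure solvent in): dm/dt = −Q_out · m/V(t).
Separate: dm/m = −Q_out dt/V(t) ⇒ ln(m/m₀) = −(Q_out/(Q_in−Q_out)) ln(V/V₀).
m = m₀ (V₀/V)^(Q_out/(Q_in−Q_out)) = 16.9 × (5.81/16.418)^(3.8333) = 0.31514 kg.
C = m/V = 0.31514/16.418 = 0.019195 kg/m³.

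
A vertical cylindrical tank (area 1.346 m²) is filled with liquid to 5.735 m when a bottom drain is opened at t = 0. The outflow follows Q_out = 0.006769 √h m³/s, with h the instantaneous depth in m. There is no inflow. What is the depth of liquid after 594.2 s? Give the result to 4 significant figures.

A dh/dt = −Q_out = −0.006769 √h.
∫ h^(−1/2) dh = −(0.006769/A) ∫ dt, giving 2√h = 2√h₀ − (0.006769/A) t.
√h = √5.735 − 0.006769·594.2/(2·1.346) = 2.39479 − 1.49411 = 0.900678.
h = 0.900678² = 0.811220 m.

0.8112 m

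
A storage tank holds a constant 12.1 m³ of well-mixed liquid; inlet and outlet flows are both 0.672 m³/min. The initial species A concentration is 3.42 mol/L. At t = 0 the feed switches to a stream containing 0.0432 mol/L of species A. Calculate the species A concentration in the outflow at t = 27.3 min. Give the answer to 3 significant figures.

0.785 mol/L

Transient balance on the dissolved component: V dC/dt = Q(C_in − C).
So dC/dt = (C_in − C)/τ with τ = V/Q = 12.1/0.672 = 18.006 min.
C approaches C_in exponentially: C(t) = C_in + (C₀ − C_in) e^(−t/τ).
C(27.3) = 0.0432 + (3.42 − 0.0432)·e^(−27.3/18.006) = 0.0432 + (3.3768)·0.21955 = 0.78458 mol/L.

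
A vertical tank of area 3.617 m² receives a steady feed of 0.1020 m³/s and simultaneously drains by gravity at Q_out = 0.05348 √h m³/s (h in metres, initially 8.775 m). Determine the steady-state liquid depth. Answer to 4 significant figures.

3.638 m

A dh/dt = Q_in − 0.05348 √h. Steady state requires inflow = outflow:
Q_in = 0.05348 √h_ss ⇒ √h_ss = 0.1020/0.05348 = 1.90726.
h_ss = 1.90726² = 3.63762 m. (Since h₀ = 8.775 m > h_ss, the level will fall toward this value.)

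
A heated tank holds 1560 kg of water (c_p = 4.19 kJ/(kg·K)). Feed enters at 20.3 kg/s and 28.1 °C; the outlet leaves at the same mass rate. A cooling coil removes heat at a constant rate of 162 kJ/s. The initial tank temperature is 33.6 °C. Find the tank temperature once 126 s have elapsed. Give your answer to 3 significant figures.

27.6 °C

M c_p dT/dt = ṁ c_p (T_in − T) − Q̇.
Rearrange: dT/dt = (T_ss − T)/τ with τ = M/ṁ = 76.847 s and T_ss = T_in − Q̇/(ṁ c_p) = 26.195 °C.
Solution: T(t) = T_ss + (T₀ − T_ss) e^(−t/τ).
T(126) = 26.195 + (7.4046)·e^(−126/76.847) = 26.195 + (7.4046)·0.19405 = 27.632 °C.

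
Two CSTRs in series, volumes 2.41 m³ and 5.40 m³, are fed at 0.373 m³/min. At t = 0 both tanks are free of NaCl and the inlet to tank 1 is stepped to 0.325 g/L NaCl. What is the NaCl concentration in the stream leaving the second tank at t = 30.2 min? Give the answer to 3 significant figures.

Each tank obeys Vᵢ dCᵢ/dt = Q(Cᵢ₋₁ − Cᵢ), so τᵢ = Vᵢ/Q.
τ₁ = 2.41/0.373 = 6.4611 min; τ₂ = 5.40/0.373 = 14.477 min.
Solving the cascade with C₁(0)=C₂(0)=0 gives C₂(t) = C_in[1 − (τ₁ e^(−t/τ₁) − τ₂ e^(−t/τ₂))/(τ₁ − τ₂)].
At t = 30.2: e^(−t/τ₁) = 0.0093338, e^(−t/τ₂) = 0.12418.
C₂ = 0.325·[1 − (6.4611·0.0093338 − 14.477·0.12418)/(-8.0161)] = 0.325·0.78325 = 0.25456 g/L.

0.255 g/L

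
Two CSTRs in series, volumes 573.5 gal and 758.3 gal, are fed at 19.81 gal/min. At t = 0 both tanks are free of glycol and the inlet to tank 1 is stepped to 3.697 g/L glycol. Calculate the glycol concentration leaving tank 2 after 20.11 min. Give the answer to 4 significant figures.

Time constants: τᵢ = Vᵢ/Q for each well-mixed tank.
τ₁ = 573.5/19.81 = 28.9500 min; τ₂ = 758.3/19.81 = 38.2786 min.
Solving the cascade with C₁(0)=C₂(0)=0 gives C₂(t) = C_in[1 − (τ₁ e^(−t/τ₁) − τ₂ e^(−t/τ₂))/(τ₁ − τ₂)].
At t = 20.11: e^(−t/τ₁) = 0.499251, e^(−t/τ₂) = 0.591344.
C₂ = 3.697·[1 − (28.9500·0.499251 − 38.2786·0.591344)/(-9.32862)] = 3.697·0.122862 = 0.454221 g/L.

0.4542 g/L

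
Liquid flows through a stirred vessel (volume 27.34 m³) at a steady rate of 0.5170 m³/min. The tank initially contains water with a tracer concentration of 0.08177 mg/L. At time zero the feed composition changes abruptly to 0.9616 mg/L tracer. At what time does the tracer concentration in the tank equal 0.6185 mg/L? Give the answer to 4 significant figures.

49.80 min

Species balance: V dC/dt = Q(C_in − C) ⇒ τ = V/Q = 52.8820 min.
C(t) = C_in + (C₀ − C_in) e^(−t/τ). Set C = 0.6185 and solve for t:
e^(−t/τ) = (C − C_in)/(C₀ − C_in) = (0.6185 − 0.9616)/(0.08177 − 0.9616) = 0.389962
t = −τ ln(…) = 52.8820 × 0.941707 = 49.7993 min.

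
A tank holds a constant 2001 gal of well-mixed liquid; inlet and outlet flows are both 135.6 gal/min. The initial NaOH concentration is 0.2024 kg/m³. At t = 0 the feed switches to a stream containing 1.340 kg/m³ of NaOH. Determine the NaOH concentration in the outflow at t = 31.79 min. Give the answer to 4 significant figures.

Accumulation = in − out for the solute gives V dC/dt = Q(C_in − C).
Rewrite as dC/dt + C/τ = C_in/τ, τ = V/Q = 14.7566 min.
Solution: C(t) = C_in + (C₀ − C_in) e^(−t/τ).
C(31.79) = 1.340 + (0.2024 − 1.340)·e^(−31.79/14.7566) = 1.340 + (-1.13760)·0.115986 = 1.20805 kg/m³.

1.208 kg/m³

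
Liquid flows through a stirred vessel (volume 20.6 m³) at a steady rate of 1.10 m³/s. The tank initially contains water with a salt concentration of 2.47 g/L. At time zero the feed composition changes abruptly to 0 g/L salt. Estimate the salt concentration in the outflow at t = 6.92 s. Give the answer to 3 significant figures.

Species balance on the tank: V dC/dt = Q(C_in − C).
Time constant τ = V/Q = 20.6/1.10 = 18.727 s.
C approaches C_in exponentially: C(t) = C_in + (C₀ − C_in) e^(−t/τ).
C(6.92) = 0 + (2.47 − 0)·e^(−6.92/18.727) = 0 + (2.4700)·0.69107 = 1.7069 g/L.

1.71 g/L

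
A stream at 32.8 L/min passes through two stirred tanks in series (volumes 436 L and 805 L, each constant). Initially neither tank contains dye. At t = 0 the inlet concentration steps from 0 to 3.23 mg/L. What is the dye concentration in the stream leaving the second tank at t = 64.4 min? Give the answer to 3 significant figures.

2.75 mg/L

Each tank obeys Vᵢ dCᵢ/dt = Q(Cᵢ₋₁ − Cᵢ), so τᵢ = Vᵢ/Q.
τ₁ = 436/32.8 = 13.293 min; τ₂ = 805/32.8 = 24.543 min.
Tank 1: C₁ = C_in(1 − e^(−t/τ₁)). Tank 2 (τ₁ ≠ τ₂): C₂ = C_in[1 − (τ₁ e^(−t/τ₁) − τ₂ e^(−t/τ₂))/(τ₁ − τ₂)].
At t = 64.4: e^(−t/τ₁) = 0.0078694, e^(−t/τ₂) = 0.072512.
C₂ = 3.23·[1 − (13.293·0.0078694 − 24.543·0.072512)/(-11.250)] = 3.23·0.85111 = 2.7491 mg/L.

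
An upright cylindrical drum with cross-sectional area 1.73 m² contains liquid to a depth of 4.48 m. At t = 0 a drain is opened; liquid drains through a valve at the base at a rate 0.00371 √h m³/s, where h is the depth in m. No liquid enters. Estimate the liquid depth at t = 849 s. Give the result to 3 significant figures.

1.46 m

With no inflow, A dh/dt = −0.00371 √h.
This is separable: 2 d(√h)/dt = −0.00371/A, so √h = √h₀ − (0.00371/(2A)) t.
√h = √4.48 − 0.00371·849/(2·1.73) = 2.1166 − 0.91034 = 1.2063.
h = 1.2063² = 1.4551 m.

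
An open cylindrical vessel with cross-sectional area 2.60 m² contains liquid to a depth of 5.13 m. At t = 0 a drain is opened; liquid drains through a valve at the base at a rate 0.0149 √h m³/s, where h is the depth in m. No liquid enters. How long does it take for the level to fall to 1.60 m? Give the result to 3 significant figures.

A dh/dt = −Q_out = −0.0149 √h.
∫ h^(−1/2) dh = −(0.0149/A) ∫ dt, giving 2√h = 2√h₀ − (0.0149/A) t.
t = 2A(√h₀ − √h)/0.0149 = 2·2.60·(√5.13 − √1.60)/0.0149
  = 5.2000 × (2.2650 − 1.2649) / 0.0149 = 349.01 s.

349 s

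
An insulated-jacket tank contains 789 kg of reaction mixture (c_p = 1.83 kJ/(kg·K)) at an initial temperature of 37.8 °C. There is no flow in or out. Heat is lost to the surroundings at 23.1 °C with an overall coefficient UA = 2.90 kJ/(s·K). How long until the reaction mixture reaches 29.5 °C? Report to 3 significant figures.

Heat balance on the well-mixed liquid: M c_p dT/dt = −UA(T − T_amb).
τ = M c_p/UA = 497.89 s; T_ss = T_amb = 23.100 °C.
T(t) = T_ss + (T₀ − T_ss)e^(−t/τ); set T = 29.5:
t = −τ ln[(T − T_ss)/(T₀ − T_ss)] = −497.89 · ln(0.43537) = 414.02 s.

414 s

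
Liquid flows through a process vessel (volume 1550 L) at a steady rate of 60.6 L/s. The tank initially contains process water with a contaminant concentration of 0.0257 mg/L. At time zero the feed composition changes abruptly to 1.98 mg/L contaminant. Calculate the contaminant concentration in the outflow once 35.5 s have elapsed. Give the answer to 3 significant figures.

Unsteady species balance (constant V, well mixed): V dC/dt = Q(C_in − C).
So dC/dt = (C_in − C)/τ with τ = V/Q = 1550/60.6 = 25.578 s.
C approaches C_in exponentially: C(t) = C_in + (C₀ − C_in) e^(−t/τ).
C(35.5) = 1.98 + (0.0257 − 1.98)·e^(−35.5/25.578) = 1.98 + (-1.9543)·0.24959 = 1.4922 mg/L.

1.49 mg/L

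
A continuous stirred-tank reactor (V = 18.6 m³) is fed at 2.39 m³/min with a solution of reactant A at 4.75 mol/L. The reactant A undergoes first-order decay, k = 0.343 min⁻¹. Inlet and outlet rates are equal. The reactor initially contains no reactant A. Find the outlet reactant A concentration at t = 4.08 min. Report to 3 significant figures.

V dC/dt = Q(C_in − C) − k V C.
This is linear with rate a = Q/V + k = 0.47149 min⁻¹.
C_ss = Q C_in/(Q + kV) = 1.2945 mol/L; C(t) = C_ss + (C₀ − C_ss) e^(−a t).
C(4.08) = 1.2945 + (-1.2945)·e^(−0.47149·4.08) = 1.2945 + (-1.2945)·0.14607 = 1.1054 mol/L.

1.11 mol/L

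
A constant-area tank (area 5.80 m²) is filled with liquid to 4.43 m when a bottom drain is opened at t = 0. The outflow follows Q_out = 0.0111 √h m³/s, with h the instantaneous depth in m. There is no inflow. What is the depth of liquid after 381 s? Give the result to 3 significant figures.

With no inflow, A dh/dt = −0.0111 √h.
This is separable: 2 d(√h)/dt = −0.0111/A, so √h = √h₀ − (0.0111/(2A)) t.
√h = √4.43 − 0.0111·381/(2·5.80) = 2.1048 − 0.36458 = 1.7402.
h = 1.7402² = 3.0282 m.

3.03 m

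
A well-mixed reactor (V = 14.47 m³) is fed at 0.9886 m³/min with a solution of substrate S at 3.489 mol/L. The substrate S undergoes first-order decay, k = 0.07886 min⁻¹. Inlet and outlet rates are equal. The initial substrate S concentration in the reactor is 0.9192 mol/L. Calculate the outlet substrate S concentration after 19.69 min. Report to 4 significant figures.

V dC/dt = Q(C_in − C) − k V C.
dC/dt = (Q/V) C_in − (Q/V + k) C; effective rate a = Q/V + k = 0.0683207 + 0.07886 = 0.147181 min⁻¹.
C_ss = Q C_in/(Q + kV) = 1.61958 mol/L; C(t) = C_ss + (C₀ − C_ss) e^(−a t).
C(19.69) = 1.61958 + (-0.700380)·e^(−0.147181·19.69) = 1.61958 + (-0.700380)·0.0551341 = 1.58096 mol/L.

1.581 mol/L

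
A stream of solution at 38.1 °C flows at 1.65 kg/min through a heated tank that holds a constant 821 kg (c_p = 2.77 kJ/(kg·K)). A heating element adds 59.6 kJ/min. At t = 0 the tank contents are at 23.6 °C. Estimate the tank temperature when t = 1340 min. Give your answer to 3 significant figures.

49.3 °C

Heat balance on the well-mixed liquid: M c_p dT/dt = ṁ c_p (T_in − T) + 59.6.
Rearrange: dT/dt = (T_ss − T)/τ with τ = M/ṁ = 497.58 min and T_ss = T_in + Q̇/(ṁ c_p) = 51.140 °C.
Integrating: T(t) = T_ss + (T₀ − T_ss) e^(−t/τ).
T(1340) = 51.140 + (-27.540)·e^(−1340/497.58) = 51.140 + (-27.540)·0.067674 = 49.276 °C.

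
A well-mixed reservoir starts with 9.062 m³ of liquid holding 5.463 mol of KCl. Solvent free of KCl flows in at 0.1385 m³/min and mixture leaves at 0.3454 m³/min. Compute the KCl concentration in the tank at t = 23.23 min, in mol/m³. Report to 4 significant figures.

Total volume: dV/dt = Q_in − Q_out = -0.206900 m³/min, so V(t) = 9.062 − 0.206900 t and V(23.23) = 4.25571 m³.
Solute balance: dm/dt = 0 − Q_out C = −Q_out m/V(t).
dm/m = −Q_out dt/(V₀ − 0.206900 t); integrating gives ln(m/m₀) = −(Q_out/(Q_in−Q_out)) ln(V/V₀).
m = m₀ (V₀/V)^(Q_out/(Q_in−Q_out)) = 5.463 × (9.062/4.25571)^(-1.66941) = 1.54684 mol.
C = m/V = 1.54684/4.25571 = 0.363474 mol/m³.

0.3635 mol/m³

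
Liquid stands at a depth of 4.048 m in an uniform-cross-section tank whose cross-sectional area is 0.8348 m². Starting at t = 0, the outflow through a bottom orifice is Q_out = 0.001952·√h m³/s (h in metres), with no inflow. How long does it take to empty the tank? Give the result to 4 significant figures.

Mass balance (ρ constant): A dh/dt = −0.001952 √h.
Separate and integrate: 2(√h − √h₀) = −(0.001952/A) t.
Tank is empty when √h = 0: t_empty = 2A√h₀/0.001952.
t_empty = 2·0.8348·√4.048/0.001952 = 1.66960·2.01196/0.001952 = 1720.89 s.

1721 s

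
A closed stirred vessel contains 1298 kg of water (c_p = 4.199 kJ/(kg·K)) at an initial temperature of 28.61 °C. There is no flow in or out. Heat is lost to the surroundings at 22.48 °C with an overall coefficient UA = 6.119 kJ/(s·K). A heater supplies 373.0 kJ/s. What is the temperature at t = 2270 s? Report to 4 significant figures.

Lumped-capacitance energy balance: M c_p dT/dt = UA(T_amb − T) + Q̇.
dT/dt = (T_ss − T)/τ with T_ss = T_amb + Q̇/UA = 22.48 + 373.0/6.119 = 83.4377 °C, τ = M c_p/UA = 1298·4.199/6.119 = 890.718 s.
This is linear first-order; T(t) = T_ss + (T₀ − T_ss) e^(−t/τ).
T(2270) = 83.4377 + (-54.8277)·0.0781984 = 79.1502 °C.

79.15 °C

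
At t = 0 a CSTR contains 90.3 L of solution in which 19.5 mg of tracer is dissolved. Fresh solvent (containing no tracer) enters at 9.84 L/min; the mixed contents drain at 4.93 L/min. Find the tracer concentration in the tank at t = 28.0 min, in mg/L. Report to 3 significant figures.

Let m(t) be the amount of tracer. Volume: V(t) = V₀ + (Q_in − Q_out) t = 90.3 + 4.9100 t; V(28.0) = 227.78 L.
Species balance (pure solvent in): dm/dt = −Q_out · m/V(t).
Separate: dm/m = −Q_out dt/V(t) ⇒ ln(m/m₀) = −(Q_out/(Q_in−Q_out)) ln(V/V₀).
m = m₀ (V₀/V)^(Q_out/(Q_in−Q_out)) = 19.5 × (90.3/227.78)^(1.0041) = 7.7014 mg.
C = m/V = 7.7014/227.78 = 0.033811 mg/L.

0.0338 mg/L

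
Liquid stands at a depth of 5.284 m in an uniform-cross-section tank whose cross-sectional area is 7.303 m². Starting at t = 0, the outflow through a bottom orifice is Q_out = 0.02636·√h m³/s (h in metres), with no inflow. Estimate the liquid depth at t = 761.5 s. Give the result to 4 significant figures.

A dh/dt = −Q_out = −0.02636 √h.
This is separable: 2 d(√h)/dt = −0.02636/A, so √h = √h₀ − (0.02636/(2A)) t.
√h = √5.284 − 0.02636·761.5/(2·7.303) = 2.29870 − 1.37431 = 0.924387.
h = 0.924387² = 0.854492 m.

0.8545 m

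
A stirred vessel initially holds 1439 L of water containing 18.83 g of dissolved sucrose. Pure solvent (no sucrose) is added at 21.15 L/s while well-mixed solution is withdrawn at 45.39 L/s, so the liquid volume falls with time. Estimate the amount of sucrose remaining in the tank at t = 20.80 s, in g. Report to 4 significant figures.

Let m(t) be the amount of sucrose. Volume: V(t) = V₀ + (Q_in − Q_out) t = 1439 − 24.2400 t; V(20.80) = 934.808 L.
Solute balance: dm/dt = 0 − Q_out C = −Q_out m/V(t).
Separate: dm/m = −Q_out dt/V(t) ⇒ ln(m/m₀) = −(Q_out/(Q_in−Q_out)) ln(V/V₀).
m = m₀ (V₀/V)^(Q_out/(Q_in−Q_out)) = 18.83 × (1439/934.808)^(-1.87252) = 8.39565 g.

8.396 g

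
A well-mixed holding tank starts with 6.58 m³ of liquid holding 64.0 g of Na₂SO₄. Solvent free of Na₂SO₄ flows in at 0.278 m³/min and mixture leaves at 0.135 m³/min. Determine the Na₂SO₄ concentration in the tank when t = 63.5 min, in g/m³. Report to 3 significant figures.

Total volume: dV/dt = Q_in − Q_out = 0.14300 m³/min, so V(t) = 6.58 + 0.14300 t and V(63.5) = 15.661 m³.
No Na₂SO₄ enters, so dm/dt = −Q_out · (m/V).
dm/m = −Q_out dt/(V₀ + 0.14300 t); integrating gives ln(m/m₀) = −(Q_out/(Q_in−Q_out)) ln(V/V₀).
m = m₀ (V₀/V)^(Q_out/(Q_in−Q_out)) = 64.0 × (6.58/15.661)^(0.94406) = 28.227 g.
C = m/V = 28.227/15.661 = 1.8024 g/m³.

1.80 g/m³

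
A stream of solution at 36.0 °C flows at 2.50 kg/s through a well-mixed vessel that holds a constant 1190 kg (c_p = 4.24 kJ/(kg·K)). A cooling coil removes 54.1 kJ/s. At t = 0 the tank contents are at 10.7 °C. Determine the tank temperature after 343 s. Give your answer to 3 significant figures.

Energy balance: M c_p dT/dt = ṁ c_p (T_in − T) − 54.1.
Rearrange: dT/dt = (T_ss − T)/τ with τ = M/ṁ = 476.00 s and T_ss = T_in − Q̇/(ṁ c_p) = 30.896 °C.
T approaches T_ss exponentially: T(t) = T_ss + (T₀ − T_ss) e^(−t/τ).
T(343) = 30.896 + (-20.196)·e^(−343/476.00) = 30.896 + (-20.196)·0.48647 = 21.071 °C.

21.1 °C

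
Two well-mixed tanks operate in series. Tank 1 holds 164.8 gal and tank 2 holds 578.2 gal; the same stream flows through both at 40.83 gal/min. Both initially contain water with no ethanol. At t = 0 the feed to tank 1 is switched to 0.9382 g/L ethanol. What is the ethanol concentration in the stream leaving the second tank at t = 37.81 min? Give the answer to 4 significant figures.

Species balance on tank i: dCᵢ/dt = (Cᵢ₋₁ − Cᵢ)/τᵢ with τᵢ = Vᵢ/Q.
τ₁ = 164.8/40.83 = 4.03625 min; τ₂ = 578.2/40.83 = 14.1612 min.
Solving the cascade with C₁(0)=C₂(0)=0 gives C₂(t) = C_in[1 − (τ₁ e^(−t/τ₁) − τ₂ e^(−t/τ₂))/(τ₁ − τ₂)].
At t = 37.81: e^(−t/τ₁) = 8.54473e-05, e^(−t/τ₂) = 0.0692536.
C₂ = 0.9382·[1 − (4.03625·8.54473e-05 − 14.1612·0.0692536)/(-10.1249)] = 0.9382·0.903173 = 0.847357 g/L.

0.8474 g/L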